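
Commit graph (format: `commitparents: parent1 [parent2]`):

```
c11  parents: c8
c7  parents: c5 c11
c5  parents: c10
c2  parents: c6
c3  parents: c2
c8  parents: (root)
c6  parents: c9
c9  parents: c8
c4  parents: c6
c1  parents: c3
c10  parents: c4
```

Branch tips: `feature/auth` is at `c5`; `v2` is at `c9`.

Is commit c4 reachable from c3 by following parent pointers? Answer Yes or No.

No

Ancestors of c3: {c2, c3, c6, c8, c9}.
c4 is not in that set, so it is not an ancestor of c3.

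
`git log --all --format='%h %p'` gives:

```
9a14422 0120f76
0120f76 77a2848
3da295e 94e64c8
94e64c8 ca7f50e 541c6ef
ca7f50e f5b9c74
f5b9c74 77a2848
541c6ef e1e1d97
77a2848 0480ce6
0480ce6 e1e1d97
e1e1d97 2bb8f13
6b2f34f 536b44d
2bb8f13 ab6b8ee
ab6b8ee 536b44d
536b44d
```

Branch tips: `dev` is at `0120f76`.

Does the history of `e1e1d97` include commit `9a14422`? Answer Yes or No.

No

Ancestors of e1e1d97: {2bb8f13, 536b44d, ab6b8ee, e1e1d97}.
9a14422 is not in that set, so it is not an ancestor of e1e1d97.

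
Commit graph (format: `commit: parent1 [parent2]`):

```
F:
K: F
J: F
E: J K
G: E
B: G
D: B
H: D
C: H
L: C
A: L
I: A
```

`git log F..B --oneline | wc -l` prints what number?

5

Reachable from B: {B, E, F, G, J, K}.
Reachable from F: {F}.
In B's history but not F's: {B, E, G, J, K} — 5 commits.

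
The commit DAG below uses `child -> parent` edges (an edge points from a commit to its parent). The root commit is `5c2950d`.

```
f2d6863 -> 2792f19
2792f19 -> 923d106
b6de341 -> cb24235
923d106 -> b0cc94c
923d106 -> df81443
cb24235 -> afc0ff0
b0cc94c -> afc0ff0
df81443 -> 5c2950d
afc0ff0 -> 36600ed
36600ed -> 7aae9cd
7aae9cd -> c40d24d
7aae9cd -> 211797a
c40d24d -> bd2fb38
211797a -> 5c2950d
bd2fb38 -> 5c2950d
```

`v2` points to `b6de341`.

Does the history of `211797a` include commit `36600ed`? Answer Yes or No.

No

Ancestors of 211797a: {211797a, 5c2950d}.
36600ed is not in that set, so it is not an ancestor of 211797a.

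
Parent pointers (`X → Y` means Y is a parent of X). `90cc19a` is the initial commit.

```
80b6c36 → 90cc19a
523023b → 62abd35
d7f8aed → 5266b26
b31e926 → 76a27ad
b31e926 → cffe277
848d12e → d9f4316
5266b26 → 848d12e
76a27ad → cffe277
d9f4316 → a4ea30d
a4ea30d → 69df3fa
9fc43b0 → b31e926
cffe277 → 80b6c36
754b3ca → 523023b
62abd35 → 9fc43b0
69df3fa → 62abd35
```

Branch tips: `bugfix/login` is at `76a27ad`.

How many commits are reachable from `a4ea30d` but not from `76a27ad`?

5

Reachable from a4ea30d: {62abd35, 69df3fa, 76a27ad, 80b6c36, 90cc19a, 9fc43b0, a4ea30d, b31e926, cffe277}.
Reachable from 76a27ad: {76a27ad, 80b6c36, 90cc19a, cffe277}.
In a4ea30d's history but not 76a27ad's: {62abd35, 69df3fa, 9fc43b0, a4ea30d, b31e926} — 5 commits.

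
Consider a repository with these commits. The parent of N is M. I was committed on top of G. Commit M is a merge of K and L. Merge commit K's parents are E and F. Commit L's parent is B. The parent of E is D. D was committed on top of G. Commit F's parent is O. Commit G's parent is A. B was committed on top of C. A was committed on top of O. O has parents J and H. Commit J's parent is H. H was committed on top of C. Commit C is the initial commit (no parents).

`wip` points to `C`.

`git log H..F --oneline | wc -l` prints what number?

3

Reachable from F: {C, F, H, J, O}.
Reachable from H: {C, H}.
In F's history but not H's: {F, J, O} — 3 commits.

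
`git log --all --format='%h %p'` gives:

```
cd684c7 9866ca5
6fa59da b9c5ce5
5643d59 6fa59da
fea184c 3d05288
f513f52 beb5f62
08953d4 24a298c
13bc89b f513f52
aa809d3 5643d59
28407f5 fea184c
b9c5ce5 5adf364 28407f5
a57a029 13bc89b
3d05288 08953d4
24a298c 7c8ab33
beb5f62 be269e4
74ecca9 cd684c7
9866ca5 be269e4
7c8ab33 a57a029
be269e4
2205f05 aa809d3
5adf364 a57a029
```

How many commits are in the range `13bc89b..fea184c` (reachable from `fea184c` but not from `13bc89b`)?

6

Reachable from fea184c: {08953d4, 13bc89b, 24a298c, 3d05288, 7c8ab33, a57a029, be269e4, beb5f62, f513f52, fea184c}.
Reachable from 13bc89b: {13bc89b, be269e4, beb5f62, f513f52}.
In fea184c's history but not 13bc89b's: {08953d4, 24a298c, 3d05288, 7c8ab33, a57a029, fea184c} — 6 commits.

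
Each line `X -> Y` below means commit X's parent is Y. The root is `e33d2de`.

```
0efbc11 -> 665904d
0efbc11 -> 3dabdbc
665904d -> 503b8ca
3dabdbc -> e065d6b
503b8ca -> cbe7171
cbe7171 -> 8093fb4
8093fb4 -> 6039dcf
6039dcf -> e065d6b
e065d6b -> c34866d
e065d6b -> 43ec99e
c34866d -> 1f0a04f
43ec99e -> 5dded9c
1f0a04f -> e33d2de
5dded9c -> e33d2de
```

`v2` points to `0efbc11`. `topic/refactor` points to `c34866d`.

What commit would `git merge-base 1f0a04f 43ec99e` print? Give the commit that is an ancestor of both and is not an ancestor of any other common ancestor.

e33d2de

Ancestors of 1f0a04f: {1f0a04f, e33d2de}.
Ancestors of 43ec99e: {43ec99e, 5dded9c, e33d2de}.
Common ancestors: {e33d2de}.
The only common ancestor is e33d2de, so it is the merge base.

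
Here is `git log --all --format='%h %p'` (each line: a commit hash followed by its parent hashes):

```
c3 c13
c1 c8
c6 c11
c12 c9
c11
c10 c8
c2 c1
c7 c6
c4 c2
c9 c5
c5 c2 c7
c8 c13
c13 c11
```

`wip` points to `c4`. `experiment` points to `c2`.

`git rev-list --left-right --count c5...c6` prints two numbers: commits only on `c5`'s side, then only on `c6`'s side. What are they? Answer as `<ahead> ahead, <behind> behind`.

Reachable from c5: {c1, c11, c13, c2, c5, c6, c7, c8}.
Reachable from c6: {c11, c6}.
Only in c5's history (ahead): {c1, c13, c2, c5, c7, c8} — 6.
Only in c6's history (behind): {} — 0.

6 ahead, 0 behind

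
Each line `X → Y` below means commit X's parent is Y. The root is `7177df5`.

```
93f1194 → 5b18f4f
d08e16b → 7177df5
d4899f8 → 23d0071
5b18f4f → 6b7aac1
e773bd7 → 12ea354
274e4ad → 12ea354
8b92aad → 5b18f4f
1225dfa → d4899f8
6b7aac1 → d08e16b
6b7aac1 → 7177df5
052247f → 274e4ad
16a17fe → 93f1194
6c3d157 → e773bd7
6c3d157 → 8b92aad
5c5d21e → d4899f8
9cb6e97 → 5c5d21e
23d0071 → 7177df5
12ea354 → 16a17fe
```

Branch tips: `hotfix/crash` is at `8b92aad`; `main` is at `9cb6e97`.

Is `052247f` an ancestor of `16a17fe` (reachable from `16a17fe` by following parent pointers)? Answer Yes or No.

Ancestors of 16a17fe: {16a17fe, 5b18f4f, 6b7aac1, 7177df5, 93f1194, d08e16b}.
052247f is not in that set, so it is not an ancestor of 16a17fe.

No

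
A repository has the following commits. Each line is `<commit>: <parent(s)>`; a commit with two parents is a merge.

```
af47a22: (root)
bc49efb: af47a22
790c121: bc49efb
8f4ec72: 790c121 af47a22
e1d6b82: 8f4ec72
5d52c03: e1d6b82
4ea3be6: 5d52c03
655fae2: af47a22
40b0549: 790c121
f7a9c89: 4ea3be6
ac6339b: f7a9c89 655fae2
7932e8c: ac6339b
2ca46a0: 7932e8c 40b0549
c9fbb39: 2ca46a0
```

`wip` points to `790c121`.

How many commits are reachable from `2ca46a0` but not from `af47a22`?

Reachable from 2ca46a0: {2ca46a0, 40b0549, 4ea3be6, 5d52c03, 655fae2, 790c121, 7932e8c, 8f4ec72, ac6339b, af47a22, bc49efb, e1d6b82, f7a9c89}.
Reachable from af47a22: {af47a22}.
In 2ca46a0's history but not af47a22's: {2ca46a0, 40b0549, 4ea3be6, 5d52c03, 655fae2, 790c121, 7932e8c, 8f4ec72, ac6339b, bc49efb, e1d6b82, f7a9c89} — 12 commits.

12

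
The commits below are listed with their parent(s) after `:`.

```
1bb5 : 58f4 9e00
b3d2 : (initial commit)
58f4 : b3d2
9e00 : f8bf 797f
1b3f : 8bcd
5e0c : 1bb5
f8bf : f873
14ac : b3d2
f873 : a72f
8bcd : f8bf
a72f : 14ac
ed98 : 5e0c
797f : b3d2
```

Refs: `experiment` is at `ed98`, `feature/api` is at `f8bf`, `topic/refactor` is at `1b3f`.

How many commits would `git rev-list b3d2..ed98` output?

10

Reachable from ed98: {14ac, 1bb5, 58f4, 5e0c, 797f, 9e00, a72f, b3d2, ed98, f873, f8bf}.
Reachable from b3d2: {b3d2}.
In ed98's history but not b3d2's: {14ac, 1bb5, 58f4, 5e0c, 797f, 9e00, a72f, ed98, f873, f8bf} — 10 commits.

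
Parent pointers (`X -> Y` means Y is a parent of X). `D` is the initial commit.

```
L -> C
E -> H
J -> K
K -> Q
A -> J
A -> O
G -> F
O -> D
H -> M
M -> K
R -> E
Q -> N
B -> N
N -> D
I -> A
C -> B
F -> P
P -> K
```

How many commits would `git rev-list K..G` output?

3

Reachable from G: {D, F, G, K, N, P, Q}.
Reachable from K: {D, K, N, Q}.
In G's history but not K's: {F, G, P} — 3 commits.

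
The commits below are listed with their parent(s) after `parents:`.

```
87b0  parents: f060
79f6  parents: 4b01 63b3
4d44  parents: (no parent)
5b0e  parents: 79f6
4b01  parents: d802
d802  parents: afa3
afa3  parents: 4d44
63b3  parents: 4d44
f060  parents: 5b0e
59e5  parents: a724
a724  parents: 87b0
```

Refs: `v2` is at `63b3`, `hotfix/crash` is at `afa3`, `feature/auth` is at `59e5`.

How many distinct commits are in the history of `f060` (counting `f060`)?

8

Walking parent pointers from f060: reachable set = {4b01, 4d44, 5b0e, 63b3, 79f6, afa3, d802, f060}.
That is 8 commits.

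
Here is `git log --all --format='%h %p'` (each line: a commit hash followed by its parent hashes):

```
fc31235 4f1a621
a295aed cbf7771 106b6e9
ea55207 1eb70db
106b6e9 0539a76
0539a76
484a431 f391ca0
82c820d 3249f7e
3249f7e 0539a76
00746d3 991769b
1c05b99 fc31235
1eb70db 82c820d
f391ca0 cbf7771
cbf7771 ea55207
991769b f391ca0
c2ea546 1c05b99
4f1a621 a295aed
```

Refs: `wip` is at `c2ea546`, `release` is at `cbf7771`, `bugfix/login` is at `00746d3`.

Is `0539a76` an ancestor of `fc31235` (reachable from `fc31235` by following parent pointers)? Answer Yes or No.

Ancestors of fc31235 (commits reachable by following parents): {0539a76, 106b6e9, 1eb70db, 3249f7e, 4f1a621, 82c820d, a295aed, cbf7771, ea55207, fc31235}.
0539a76 is in that set, so it is an ancestor of fc31235.

Yes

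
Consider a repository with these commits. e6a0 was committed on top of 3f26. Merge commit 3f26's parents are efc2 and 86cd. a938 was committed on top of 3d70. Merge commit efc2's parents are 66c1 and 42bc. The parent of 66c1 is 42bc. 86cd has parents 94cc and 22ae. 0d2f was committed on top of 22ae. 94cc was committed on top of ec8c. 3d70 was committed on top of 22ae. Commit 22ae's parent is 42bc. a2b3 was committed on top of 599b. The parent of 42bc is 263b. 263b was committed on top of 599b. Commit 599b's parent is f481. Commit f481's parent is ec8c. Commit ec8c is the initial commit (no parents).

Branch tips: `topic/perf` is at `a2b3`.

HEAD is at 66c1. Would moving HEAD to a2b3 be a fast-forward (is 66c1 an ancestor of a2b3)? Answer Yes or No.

No

A fast-forward from 66c1 to a2b3 is possible iff 66c1 is an ancestor of a2b3.
Ancestors of a2b3: {599b, a2b3, ec8c, f481}.
66c1 is not among them, so fast-forward is not possible.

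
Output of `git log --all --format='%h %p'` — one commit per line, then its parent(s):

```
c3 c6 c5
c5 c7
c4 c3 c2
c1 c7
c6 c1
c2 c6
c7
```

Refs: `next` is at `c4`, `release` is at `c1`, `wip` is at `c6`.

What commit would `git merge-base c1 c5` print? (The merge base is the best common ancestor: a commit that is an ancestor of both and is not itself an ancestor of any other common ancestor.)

c7

Ancestors of c1: {c1, c7}.
Ancestors of c5: {c5, c7}.
Common ancestors: {c7}.
The only common ancestor is c7, so it is the merge base.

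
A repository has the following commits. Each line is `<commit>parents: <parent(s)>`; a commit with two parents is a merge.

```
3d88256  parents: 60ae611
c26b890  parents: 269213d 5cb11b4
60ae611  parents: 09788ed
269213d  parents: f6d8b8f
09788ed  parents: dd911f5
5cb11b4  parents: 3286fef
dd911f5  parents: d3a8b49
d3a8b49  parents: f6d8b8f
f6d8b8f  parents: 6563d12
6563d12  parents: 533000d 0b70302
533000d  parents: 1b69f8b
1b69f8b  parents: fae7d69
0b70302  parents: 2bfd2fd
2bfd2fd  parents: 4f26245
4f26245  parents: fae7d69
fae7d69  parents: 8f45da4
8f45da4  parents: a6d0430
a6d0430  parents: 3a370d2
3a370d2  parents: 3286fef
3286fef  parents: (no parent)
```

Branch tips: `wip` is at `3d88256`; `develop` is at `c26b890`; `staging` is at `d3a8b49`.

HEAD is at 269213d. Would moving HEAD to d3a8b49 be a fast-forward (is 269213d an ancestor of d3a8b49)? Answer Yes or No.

A fast-forward from 269213d to d3a8b49 is possible iff 269213d is an ancestor of d3a8b49.
Ancestors of d3a8b49: {0b70302, 1b69f8b, 2bfd2fd, 3286fef, 3a370d2, 4f26245, 533000d, 6563d12, 8f45da4, a6d0430, d3a8b49, f6d8b8f, fae7d69}.
269213d is not among them, so fast-forward is not possible.

No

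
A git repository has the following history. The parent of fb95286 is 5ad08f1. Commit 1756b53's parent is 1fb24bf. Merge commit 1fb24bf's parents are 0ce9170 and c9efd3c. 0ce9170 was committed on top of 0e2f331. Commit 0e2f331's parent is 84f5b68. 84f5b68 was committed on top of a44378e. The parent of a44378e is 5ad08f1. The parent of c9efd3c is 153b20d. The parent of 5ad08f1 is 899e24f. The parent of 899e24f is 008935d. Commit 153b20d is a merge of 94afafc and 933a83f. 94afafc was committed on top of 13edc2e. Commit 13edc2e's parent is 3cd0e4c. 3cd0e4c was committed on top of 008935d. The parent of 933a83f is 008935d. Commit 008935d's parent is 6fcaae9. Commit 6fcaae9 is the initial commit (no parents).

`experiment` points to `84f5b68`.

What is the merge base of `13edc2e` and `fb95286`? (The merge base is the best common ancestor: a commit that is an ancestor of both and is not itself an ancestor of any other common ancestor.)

Ancestors of 13edc2e: {008935d, 13edc2e, 3cd0e4c, 6fcaae9}.
Ancestors of fb95286: {008935d, 5ad08f1, 6fcaae9, 899e24f, fb95286}.
Common ancestors: {008935d, 6fcaae9}.
Among these, 008935d is not an ancestor of any other common ancestor — it is the merge base.

008935d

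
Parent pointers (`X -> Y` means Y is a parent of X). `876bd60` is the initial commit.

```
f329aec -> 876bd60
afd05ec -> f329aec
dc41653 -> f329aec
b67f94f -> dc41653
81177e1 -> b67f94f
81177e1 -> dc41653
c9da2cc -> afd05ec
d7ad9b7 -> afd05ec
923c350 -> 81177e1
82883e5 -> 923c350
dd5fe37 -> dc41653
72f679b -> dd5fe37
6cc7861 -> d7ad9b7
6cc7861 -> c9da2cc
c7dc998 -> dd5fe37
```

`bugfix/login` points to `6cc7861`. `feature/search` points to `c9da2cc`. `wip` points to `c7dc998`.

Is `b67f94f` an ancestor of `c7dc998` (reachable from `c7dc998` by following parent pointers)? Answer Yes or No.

No

Ancestors of c7dc998: {876bd60, c7dc998, dc41653, dd5fe37, f329aec}.
b67f94f is not in that set, so it is not an ancestor of c7dc998.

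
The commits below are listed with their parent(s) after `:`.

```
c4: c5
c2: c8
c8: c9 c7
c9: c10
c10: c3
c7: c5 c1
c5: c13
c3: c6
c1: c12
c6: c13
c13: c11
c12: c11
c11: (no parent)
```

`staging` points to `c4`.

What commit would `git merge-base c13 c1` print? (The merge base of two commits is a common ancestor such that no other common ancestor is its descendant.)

c11

Ancestors of c13: {c11, c13}.
Ancestors of c1: {c1, c11, c12}.
Common ancestors: {c11}.
The only common ancestor is c11, so it is the merge base.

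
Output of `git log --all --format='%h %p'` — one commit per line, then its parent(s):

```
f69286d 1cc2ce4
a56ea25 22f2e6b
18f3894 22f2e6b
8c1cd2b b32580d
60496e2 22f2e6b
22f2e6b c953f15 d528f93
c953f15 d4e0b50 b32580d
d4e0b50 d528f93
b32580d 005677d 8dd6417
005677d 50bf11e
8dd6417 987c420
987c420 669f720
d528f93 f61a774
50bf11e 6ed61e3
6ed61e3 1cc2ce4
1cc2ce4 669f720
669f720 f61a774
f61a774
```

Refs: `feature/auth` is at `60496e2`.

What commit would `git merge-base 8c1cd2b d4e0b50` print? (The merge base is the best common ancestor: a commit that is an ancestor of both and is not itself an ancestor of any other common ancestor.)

f61a774

Ancestors of 8c1cd2b: {005677d, 1cc2ce4, 50bf11e, 669f720, 6ed61e3, 8c1cd2b, 8dd6417, 987c420, b32580d, f61a774}.
Ancestors of d4e0b50: {d4e0b50, d528f93, f61a774}.
Common ancestors: {f61a774}.
The only common ancestor is f61a774, so it is the merge base.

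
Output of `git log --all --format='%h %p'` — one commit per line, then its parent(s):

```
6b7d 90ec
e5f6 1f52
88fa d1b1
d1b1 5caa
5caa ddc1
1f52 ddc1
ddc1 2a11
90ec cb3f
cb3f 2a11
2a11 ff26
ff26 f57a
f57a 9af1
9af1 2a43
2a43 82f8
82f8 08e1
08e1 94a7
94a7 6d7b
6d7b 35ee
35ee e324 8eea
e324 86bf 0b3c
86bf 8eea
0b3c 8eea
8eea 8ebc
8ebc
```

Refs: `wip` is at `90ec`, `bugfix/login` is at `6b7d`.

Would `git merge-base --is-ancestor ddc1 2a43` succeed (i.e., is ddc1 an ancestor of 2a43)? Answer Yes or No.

Ancestors of 2a43: {08e1, 0b3c, 2a43, 35ee, 6d7b, 82f8, 86bf, 8ebc, 8eea, 94a7, e324}.
ddc1 is not in that set, so it is not an ancestor of 2a43.

No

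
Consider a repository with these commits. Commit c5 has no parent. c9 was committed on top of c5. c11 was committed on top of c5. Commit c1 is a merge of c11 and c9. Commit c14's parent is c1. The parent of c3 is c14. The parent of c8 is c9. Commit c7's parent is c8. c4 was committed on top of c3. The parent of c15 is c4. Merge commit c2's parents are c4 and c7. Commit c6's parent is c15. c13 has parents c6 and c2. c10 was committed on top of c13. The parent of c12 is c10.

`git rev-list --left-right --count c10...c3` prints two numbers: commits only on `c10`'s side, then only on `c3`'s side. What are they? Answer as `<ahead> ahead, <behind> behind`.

8 ahead, 0 behind

Reachable from c10: {c1, c10, c11, c13, c14, c15, c2, c3, c4, c5, c6, c7, c8, c9}.
Reachable from c3: {c1, c11, c14, c3, c5, c9}.
Only in c10's history (ahead): {c10, c13, c15, c2, c4, c6, c7, c8} — 8.
Only in c3's history (behind): {} — 0.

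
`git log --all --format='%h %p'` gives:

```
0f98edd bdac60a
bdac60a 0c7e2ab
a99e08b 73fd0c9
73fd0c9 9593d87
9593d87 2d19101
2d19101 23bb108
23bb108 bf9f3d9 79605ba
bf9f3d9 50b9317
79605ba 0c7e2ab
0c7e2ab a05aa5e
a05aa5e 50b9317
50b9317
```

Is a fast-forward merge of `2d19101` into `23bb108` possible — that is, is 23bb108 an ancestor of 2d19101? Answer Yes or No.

A fast-forward from 23bb108 to 2d19101 is possible iff 23bb108 is an ancestor of 2d19101.
Ancestors of 2d19101: {0c7e2ab, 23bb108, 2d19101, 50b9317, 79605ba, a05aa5e, bf9f3d9}.
23bb108 is among them, so fast-forward is possible.

Yes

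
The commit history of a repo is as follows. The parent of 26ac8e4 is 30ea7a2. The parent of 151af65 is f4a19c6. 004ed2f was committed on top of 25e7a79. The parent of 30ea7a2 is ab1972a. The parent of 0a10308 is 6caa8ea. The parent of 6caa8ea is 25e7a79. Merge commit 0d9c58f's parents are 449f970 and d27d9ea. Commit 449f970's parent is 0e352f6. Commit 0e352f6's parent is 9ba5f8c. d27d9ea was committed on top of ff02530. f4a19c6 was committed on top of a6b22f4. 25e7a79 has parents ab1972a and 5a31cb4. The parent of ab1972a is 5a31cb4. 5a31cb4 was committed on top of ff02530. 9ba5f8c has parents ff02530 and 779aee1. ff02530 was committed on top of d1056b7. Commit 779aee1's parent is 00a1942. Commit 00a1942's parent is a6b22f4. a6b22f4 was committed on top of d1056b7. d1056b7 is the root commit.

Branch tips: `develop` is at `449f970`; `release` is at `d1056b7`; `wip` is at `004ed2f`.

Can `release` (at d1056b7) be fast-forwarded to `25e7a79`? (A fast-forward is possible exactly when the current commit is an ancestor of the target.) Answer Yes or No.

A fast-forward from d1056b7 to 25e7a79 is possible iff d1056b7 is an ancestor of 25e7a79.
Ancestors of 25e7a79: {25e7a79, 5a31cb4, ab1972a, d1056b7, ff02530}.
d1056b7 is among them, so fast-forward is possible.

Yes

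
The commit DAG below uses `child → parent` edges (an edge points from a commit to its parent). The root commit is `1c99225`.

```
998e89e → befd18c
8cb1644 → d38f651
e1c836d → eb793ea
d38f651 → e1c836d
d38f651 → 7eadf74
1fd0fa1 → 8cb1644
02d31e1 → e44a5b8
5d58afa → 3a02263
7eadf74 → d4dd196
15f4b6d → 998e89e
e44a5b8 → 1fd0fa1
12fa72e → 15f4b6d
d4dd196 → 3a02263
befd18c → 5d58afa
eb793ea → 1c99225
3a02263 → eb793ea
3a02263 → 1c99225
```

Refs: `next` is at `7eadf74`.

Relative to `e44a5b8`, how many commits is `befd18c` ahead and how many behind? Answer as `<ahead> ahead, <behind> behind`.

Reachable from befd18c: {1c99225, 3a02263, 5d58afa, befd18c, eb793ea}.
Reachable from e44a5b8: {1c99225, 1fd0fa1, 3a02263, 7eadf74, 8cb1644, d38f651, d4dd196, e1c836d, e44a5b8, eb793ea}.
Only in befd18c's history (ahead): {5d58afa, befd18c} — 2.
Only in e44a5b8's history (behind): {1fd0fa1, 7eadf74, 8cb1644, d38f651, d4dd196, e1c836d, e44a5b8} — 7.

2 ahead, 7 behind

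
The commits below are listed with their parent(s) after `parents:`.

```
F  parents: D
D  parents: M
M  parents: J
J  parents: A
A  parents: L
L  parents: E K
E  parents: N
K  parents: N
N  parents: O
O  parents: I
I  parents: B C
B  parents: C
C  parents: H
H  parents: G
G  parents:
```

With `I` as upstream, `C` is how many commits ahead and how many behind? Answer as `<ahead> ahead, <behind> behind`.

Reachable from C: {C, G, H}.
Reachable from I: {B, C, G, H, I}.
Only in C's history (ahead): {} — 0.
Only in I's history (behind): {B, I} — 2.

0 ahead, 2 behind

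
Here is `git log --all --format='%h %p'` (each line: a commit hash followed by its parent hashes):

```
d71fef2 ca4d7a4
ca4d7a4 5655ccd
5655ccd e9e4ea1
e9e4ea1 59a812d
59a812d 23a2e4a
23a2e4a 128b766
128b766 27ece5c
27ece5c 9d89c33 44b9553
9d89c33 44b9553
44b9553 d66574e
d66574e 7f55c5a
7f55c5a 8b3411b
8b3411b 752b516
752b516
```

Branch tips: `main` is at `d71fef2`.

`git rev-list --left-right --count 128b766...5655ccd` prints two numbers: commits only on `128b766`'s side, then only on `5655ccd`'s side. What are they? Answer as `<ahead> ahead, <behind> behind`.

0 ahead, 4 behind

Reachable from 128b766: {128b766, 27ece5c, 44b9553, 752b516, 7f55c5a, 8b3411b, 9d89c33, d66574e}.
Reachable from 5655ccd: {128b766, 23a2e4a, 27ece5c, 44b9553, 5655ccd, 59a812d, 752b516, 7f55c5a, 8b3411b, 9d89c33, d66574e, e9e4ea1}.
Only in 128b766's history (ahead): {} — 0.
Only in 5655ccd's history (behind): {23a2e4a, 5655ccd, 59a812d, e9e4ea1} — 4.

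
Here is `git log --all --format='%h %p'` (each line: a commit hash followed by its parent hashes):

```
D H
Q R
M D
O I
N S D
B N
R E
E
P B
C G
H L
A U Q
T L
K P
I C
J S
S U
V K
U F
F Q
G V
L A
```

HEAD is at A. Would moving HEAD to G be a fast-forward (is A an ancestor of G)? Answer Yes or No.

Yes

A fast-forward from A to G is possible iff A is an ancestor of G.
Ancestors of G: {A, B, D, E, F, G, H, K, L, N, P, Q, R, S, U, V}.
A is among them, so fast-forward is possible.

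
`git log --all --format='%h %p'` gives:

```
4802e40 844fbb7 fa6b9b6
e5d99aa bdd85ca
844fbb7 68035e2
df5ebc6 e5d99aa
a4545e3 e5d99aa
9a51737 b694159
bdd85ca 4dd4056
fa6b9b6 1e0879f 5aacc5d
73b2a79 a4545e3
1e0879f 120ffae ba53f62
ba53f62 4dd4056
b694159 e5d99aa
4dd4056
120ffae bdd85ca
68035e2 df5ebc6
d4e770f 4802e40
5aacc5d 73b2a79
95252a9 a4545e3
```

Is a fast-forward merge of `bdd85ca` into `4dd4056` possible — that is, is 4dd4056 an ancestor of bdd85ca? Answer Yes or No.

Yes

A fast-forward from 4dd4056 to bdd85ca is possible iff 4dd4056 is an ancestor of bdd85ca.
Ancestors of bdd85ca: {4dd4056, bdd85ca}.
4dd4056 is among them, so fast-forward is possible.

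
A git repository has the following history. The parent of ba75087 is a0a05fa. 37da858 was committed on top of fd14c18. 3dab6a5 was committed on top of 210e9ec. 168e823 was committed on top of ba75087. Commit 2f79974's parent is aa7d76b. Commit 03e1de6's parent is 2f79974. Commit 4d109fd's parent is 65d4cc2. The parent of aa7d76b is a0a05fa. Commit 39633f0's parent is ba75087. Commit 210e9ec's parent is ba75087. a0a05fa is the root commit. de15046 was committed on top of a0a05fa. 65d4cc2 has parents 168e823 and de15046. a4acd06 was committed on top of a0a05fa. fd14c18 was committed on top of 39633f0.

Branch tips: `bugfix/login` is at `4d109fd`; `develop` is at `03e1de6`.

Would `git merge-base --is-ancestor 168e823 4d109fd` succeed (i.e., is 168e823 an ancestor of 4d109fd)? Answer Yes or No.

Yes

Ancestors of 4d109fd (commits reachable by following parents): {168e823, 4d109fd, 65d4cc2, a0a05fa, ba75087, de15046}.
168e823 is in that set, so it is an ancestor of 4d109fd.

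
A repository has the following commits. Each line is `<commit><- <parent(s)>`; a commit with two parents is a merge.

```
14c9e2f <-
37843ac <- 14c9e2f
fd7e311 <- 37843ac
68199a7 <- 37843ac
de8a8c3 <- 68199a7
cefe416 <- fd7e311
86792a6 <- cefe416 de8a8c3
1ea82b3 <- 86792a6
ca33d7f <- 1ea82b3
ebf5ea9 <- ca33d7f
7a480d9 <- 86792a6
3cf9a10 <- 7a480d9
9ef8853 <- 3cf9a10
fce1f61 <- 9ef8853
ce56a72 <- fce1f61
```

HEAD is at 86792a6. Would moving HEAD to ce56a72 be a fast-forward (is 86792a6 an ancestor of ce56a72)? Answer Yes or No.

A fast-forward from 86792a6 to ce56a72 is possible iff 86792a6 is an ancestor of ce56a72.
Ancestors of ce56a72: {14c9e2f, 37843ac, 3cf9a10, 68199a7, 7a480d9, 86792a6, 9ef8853, ce56a72, cefe416, de8a8c3, fce1f61, fd7e311}.
86792a6 is among them, so fast-forward is possible.

Yes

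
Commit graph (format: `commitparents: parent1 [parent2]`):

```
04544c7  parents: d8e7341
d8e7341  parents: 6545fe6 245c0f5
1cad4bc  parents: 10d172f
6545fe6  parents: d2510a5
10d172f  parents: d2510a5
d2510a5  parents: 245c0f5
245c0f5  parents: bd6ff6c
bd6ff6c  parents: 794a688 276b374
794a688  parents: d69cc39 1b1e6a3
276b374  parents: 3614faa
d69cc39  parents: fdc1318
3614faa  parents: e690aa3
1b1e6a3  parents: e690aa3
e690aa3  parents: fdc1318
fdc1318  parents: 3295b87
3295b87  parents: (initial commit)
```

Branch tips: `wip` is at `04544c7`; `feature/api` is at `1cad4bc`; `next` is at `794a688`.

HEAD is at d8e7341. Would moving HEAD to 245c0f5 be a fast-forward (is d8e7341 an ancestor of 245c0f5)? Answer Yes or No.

No

A fast-forward from d8e7341 to 245c0f5 is possible iff d8e7341 is an ancestor of 245c0f5.
Ancestors of 245c0f5: {1b1e6a3, 245c0f5, 276b374, 3295b87, 3614faa, 794a688, bd6ff6c, d69cc39, e690aa3, fdc1318}.
d8e7341 is not among them, so fast-forward is not possible.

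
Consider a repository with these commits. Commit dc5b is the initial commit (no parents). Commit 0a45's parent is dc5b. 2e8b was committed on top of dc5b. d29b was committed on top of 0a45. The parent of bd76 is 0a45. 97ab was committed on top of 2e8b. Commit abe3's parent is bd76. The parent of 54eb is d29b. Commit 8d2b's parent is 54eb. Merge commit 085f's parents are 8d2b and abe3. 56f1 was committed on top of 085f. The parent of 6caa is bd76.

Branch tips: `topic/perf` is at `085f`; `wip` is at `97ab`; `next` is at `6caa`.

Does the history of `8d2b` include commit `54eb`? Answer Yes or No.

Yes

Ancestors of 8d2b (commits reachable by following parents): {0a45, 54eb, 8d2b, d29b, dc5b}.
54eb is in that set, so it is an ancestor of 8d2b.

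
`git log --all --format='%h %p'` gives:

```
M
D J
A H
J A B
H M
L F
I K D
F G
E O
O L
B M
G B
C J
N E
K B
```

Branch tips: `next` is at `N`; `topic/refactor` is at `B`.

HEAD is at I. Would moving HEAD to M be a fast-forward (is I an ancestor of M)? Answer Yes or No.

A fast-forward from I to M is possible iff I is an ancestor of M.
Ancestors of M: {M}.
I is not among them, so fast-forward is not possible.

No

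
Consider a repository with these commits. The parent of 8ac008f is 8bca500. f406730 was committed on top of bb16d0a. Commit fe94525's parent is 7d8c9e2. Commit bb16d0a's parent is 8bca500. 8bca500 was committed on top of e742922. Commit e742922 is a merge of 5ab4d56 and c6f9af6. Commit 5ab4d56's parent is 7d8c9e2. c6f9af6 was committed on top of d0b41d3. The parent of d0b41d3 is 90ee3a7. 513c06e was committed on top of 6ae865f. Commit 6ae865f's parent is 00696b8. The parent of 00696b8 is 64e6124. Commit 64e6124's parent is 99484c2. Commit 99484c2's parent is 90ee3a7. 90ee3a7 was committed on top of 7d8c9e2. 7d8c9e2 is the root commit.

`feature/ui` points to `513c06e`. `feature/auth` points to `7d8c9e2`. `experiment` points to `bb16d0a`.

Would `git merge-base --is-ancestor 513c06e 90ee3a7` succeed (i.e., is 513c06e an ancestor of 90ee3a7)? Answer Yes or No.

Ancestors of 90ee3a7: {7d8c9e2, 90ee3a7}.
513c06e is not in that set, so it is not an ancestor of 90ee3a7.

No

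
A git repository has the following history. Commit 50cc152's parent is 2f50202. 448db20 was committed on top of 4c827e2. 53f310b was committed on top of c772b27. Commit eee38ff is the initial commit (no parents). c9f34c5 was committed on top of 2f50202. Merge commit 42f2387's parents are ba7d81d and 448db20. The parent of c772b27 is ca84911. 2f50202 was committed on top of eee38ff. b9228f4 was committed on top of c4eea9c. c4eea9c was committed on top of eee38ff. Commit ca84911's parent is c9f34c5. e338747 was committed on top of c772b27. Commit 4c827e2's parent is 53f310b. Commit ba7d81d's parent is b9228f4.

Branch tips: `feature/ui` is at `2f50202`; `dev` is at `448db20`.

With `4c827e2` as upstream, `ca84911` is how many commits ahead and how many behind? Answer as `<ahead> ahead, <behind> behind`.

Reachable from ca84911: {2f50202, c9f34c5, ca84911, eee38ff}.
Reachable from 4c827e2: {2f50202, 4c827e2, 53f310b, c772b27, c9f34c5, ca84911, eee38ff}.
Only in ca84911's history (ahead): {} — 0.
Only in 4c827e2's history (behind): {4c827e2, 53f310b, c772b27} — 3.

0 ahead, 3 behind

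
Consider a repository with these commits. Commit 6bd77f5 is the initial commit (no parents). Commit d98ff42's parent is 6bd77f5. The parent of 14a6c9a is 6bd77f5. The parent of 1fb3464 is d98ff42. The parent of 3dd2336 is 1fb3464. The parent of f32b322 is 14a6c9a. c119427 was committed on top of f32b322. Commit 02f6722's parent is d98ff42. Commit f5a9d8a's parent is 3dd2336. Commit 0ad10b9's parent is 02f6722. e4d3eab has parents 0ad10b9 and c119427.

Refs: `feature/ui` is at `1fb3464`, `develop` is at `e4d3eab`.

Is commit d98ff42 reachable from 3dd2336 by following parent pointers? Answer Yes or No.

Yes

Ancestors of 3dd2336 (commits reachable by following parents): {1fb3464, 3dd2336, 6bd77f5, d98ff42}.
d98ff42 is in that set, so it is an ancestor of 3dd2336.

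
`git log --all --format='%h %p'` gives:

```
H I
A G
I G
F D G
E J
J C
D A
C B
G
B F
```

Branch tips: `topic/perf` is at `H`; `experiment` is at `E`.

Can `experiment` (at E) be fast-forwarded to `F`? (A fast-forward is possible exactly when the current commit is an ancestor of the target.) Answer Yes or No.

No

A fast-forward from E to F is possible iff E is an ancestor of F.
Ancestors of F: {A, D, F, G}.
E is not among them, so fast-forward is not possible.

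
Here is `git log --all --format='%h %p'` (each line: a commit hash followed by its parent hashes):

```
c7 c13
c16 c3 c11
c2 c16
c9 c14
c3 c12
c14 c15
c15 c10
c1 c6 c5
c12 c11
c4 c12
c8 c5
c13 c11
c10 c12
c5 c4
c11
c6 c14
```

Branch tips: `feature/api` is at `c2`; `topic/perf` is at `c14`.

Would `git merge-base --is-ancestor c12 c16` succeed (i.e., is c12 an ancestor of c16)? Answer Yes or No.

Ancestors of c16 (commits reachable by following parents): {c11, c12, c16, c3}.
c12 is in that set, so it is an ancestor of c16.

Yes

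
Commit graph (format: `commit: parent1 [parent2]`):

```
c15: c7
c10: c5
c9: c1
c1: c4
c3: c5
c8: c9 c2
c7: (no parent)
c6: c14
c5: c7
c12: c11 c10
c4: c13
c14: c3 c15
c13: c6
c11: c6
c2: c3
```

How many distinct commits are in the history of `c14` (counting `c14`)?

5

Walking parent pointers from c14: reachable set = {c14, c15, c3, c5, c7}.
That is 5 commits.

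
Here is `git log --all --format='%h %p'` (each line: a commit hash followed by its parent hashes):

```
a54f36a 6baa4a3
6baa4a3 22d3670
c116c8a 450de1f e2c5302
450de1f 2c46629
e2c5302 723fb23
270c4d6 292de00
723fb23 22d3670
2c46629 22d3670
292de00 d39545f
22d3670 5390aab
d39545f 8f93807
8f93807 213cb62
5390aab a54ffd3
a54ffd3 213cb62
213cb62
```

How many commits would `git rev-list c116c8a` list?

9

Walking parent pointers from c116c8a: reachable set = {213cb62, 22d3670, 2c46629, 450de1f, 5390aab, 723fb23, a54ffd3, c116c8a, e2c5302}.
That is 9 commits.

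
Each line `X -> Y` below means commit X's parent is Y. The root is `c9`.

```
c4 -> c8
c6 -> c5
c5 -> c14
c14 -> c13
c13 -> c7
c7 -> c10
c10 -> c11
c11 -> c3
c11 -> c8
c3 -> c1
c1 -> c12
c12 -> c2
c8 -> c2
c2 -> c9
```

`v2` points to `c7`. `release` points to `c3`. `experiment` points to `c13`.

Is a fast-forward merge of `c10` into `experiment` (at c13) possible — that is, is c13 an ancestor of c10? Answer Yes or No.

No

A fast-forward from c13 to c10 is possible iff c13 is an ancestor of c10.
Ancestors of c10: {c1, c10, c11, c12, c2, c3, c8, c9}.
c13 is not among them, so fast-forward is not possible.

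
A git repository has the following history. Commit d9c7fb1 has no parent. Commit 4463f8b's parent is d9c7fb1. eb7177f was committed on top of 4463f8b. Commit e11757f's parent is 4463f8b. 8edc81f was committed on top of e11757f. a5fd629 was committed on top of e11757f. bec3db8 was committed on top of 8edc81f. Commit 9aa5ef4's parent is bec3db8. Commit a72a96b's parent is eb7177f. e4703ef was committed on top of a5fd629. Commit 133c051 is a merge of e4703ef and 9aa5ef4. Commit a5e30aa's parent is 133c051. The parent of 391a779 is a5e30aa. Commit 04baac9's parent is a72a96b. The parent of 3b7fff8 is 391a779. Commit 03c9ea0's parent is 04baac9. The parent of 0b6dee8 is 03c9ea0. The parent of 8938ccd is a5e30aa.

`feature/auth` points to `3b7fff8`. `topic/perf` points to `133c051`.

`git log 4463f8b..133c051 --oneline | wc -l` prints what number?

Reachable from 133c051: {133c051, 4463f8b, 8edc81f, 9aa5ef4, a5fd629, bec3db8, d9c7fb1, e11757f, e4703ef}.
Reachable from 4463f8b: {4463f8b, d9c7fb1}.
In 133c051's history but not 4463f8b's: {133c051, 8edc81f, 9aa5ef4, a5fd629, bec3db8, e11757f, e4703ef} — 7 commits.

7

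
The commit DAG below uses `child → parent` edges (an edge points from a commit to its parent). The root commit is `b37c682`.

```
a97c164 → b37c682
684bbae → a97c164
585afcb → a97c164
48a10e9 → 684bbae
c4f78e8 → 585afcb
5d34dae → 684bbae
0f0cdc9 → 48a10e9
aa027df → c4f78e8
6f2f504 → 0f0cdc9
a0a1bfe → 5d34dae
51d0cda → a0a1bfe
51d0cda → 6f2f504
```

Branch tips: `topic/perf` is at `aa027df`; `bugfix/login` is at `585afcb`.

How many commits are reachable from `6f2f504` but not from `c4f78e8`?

4

Reachable from 6f2f504: {0f0cdc9, 48a10e9, 684bbae, 6f2f504, a97c164, b37c682}.
Reachable from c4f78e8: {585afcb, a97c164, b37c682, c4f78e8}.
In 6f2f504's history but not c4f78e8's: {0f0cdc9, 48a10e9, 684bbae, 6f2f504} — 4 commits.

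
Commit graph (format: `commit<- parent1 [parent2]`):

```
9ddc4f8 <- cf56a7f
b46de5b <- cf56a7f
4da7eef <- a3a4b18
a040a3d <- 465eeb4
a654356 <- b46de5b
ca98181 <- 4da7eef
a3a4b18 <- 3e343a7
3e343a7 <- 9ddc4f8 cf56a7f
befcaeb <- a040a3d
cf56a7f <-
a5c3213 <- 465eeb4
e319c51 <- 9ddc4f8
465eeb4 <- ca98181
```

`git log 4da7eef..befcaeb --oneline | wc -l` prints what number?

Reachable from befcaeb: {3e343a7, 465eeb4, 4da7eef, 9ddc4f8, a040a3d, a3a4b18, befcaeb, ca98181, cf56a7f}.
Reachable from 4da7eef: {3e343a7, 4da7eef, 9ddc4f8, a3a4b18, cf56a7f}.
In befcaeb's history but not 4da7eef's: {465eeb4, a040a3d, befcaeb, ca98181} — 4 commits.

4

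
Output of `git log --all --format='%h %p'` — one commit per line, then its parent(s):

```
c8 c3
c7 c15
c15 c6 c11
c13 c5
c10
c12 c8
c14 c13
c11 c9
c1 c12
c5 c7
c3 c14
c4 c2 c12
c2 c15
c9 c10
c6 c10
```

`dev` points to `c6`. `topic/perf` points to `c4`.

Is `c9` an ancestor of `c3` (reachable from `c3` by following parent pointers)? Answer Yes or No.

Ancestors of c3 (commits reachable by following parents): {c10, c11, c13, c14, c15, c3, c5, c6, c7, c9}.
c9 is in that set, so it is an ancestor of c3.

Yes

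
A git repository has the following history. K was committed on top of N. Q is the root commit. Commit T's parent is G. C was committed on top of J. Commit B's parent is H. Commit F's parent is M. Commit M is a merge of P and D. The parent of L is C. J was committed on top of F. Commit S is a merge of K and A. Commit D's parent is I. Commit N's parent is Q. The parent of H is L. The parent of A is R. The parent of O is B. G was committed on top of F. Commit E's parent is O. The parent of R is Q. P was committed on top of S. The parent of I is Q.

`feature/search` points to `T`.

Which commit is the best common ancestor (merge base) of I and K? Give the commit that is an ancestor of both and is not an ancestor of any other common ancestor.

Ancestors of I: {I, Q}.
Ancestors of K: {K, N, Q}.
Common ancestors: {Q}.
The only common ancestor is Q, so it is the merge base.

Q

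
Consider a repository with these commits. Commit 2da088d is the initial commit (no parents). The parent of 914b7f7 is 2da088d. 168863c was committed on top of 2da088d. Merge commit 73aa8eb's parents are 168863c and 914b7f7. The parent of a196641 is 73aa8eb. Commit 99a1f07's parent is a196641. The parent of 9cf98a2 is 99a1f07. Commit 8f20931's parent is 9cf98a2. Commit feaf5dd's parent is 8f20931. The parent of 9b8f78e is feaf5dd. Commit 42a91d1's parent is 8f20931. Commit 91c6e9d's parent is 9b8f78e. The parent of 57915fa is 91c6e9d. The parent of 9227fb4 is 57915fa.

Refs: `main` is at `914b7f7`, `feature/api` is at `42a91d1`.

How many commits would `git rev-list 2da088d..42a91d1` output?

Reachable from 42a91d1: {168863c, 2da088d, 42a91d1, 73aa8eb, 8f20931, 914b7f7, 99a1f07, 9cf98a2, a196641}.
Reachable from 2da088d: {2da088d}.
In 42a91d1's history but not 2da088d's: {168863c, 42a91d1, 73aa8eb, 8f20931, 914b7f7, 99a1f07, 9cf98a2, a196641} — 8 commits.

8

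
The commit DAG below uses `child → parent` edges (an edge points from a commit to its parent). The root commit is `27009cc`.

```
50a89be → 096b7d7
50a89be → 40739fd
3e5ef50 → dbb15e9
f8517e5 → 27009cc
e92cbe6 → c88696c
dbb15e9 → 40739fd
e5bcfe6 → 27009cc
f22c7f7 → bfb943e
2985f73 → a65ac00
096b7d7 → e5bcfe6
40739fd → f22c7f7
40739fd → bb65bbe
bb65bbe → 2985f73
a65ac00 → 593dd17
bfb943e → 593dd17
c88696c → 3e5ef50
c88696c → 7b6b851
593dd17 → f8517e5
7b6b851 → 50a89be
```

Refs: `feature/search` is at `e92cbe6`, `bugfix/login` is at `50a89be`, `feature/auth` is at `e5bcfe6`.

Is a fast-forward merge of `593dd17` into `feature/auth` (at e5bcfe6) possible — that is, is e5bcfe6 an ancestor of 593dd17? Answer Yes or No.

A fast-forward from e5bcfe6 to 593dd17 is possible iff e5bcfe6 is an ancestor of 593dd17.
Ancestors of 593dd17: {27009cc, 593dd17, f8517e5}.
e5bcfe6 is not among them, so fast-forward is not possible.

No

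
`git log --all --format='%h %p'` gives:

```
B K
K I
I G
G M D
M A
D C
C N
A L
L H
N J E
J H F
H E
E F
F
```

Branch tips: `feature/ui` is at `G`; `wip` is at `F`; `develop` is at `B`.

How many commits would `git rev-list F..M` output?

5

Reachable from M: {A, E, F, H, L, M}.
Reachable from F: {F}.
In M's history but not F's: {A, E, H, L, M} — 5 commits.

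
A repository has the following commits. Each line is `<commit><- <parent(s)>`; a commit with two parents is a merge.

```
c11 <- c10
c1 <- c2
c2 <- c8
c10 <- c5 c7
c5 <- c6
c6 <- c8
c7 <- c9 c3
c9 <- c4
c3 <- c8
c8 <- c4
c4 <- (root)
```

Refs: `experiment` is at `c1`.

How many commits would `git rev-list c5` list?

Walking parent pointers from c5: reachable set = {c4, c5, c6, c8}.
That is 4 commits.

4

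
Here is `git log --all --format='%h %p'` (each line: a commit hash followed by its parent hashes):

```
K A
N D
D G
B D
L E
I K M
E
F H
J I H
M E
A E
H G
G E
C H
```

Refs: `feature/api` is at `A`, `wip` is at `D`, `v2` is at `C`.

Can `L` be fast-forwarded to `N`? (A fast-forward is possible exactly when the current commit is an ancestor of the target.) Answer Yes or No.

A fast-forward from L to N is possible iff L is an ancestor of N.
Ancestors of N: {D, E, G, N}.
L is not among them, so fast-forward is not possible.

No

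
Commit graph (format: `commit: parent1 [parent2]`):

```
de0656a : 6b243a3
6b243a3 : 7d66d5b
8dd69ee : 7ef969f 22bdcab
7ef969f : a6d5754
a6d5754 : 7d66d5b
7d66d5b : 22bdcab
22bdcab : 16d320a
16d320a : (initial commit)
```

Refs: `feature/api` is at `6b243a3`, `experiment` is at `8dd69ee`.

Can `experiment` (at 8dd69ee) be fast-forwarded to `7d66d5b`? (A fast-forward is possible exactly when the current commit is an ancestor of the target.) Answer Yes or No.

No

A fast-forward from 8dd69ee to 7d66d5b is possible iff 8dd69ee is an ancestor of 7d66d5b.
Ancestors of 7d66d5b: {16d320a, 22bdcab, 7d66d5b}.
8dd69ee is not among them, so fast-forward is not possible.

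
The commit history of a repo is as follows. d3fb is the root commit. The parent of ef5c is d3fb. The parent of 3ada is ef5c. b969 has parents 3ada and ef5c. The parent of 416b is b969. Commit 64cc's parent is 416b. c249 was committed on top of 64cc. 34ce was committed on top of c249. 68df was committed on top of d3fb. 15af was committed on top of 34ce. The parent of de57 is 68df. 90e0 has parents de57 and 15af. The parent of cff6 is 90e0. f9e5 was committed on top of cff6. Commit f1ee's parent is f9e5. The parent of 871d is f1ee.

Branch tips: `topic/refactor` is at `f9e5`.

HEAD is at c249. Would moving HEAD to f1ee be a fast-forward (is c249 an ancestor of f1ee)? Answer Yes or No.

A fast-forward from c249 to f1ee is possible iff c249 is an ancestor of f1ee.
Ancestors of f1ee: {15af, 34ce, 3ada, 416b, 64cc, 68df, 90e0, b969, c249, cff6, d3fb, de57, ef5c, f1ee, f9e5}.
c249 is among them, so fast-forward is possible.

Yes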